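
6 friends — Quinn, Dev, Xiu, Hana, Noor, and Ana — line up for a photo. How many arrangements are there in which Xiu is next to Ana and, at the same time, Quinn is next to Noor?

Treat {Xiu,Ana} as one block (2 orders) and {Quinn,Noor} as another (2 orders).
That leaves 4 units to arrange: 2 × 2 × 4! = 4 × 24 = 96.

96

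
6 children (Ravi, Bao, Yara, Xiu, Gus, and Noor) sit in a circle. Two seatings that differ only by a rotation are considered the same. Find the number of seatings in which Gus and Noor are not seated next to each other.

Without the restriction there are (5)! = 120 seatings.
Seatings with Gus beside Noor: treat them as a block with 2 internal orders, giving 2 × (4)! = 48.
Subtracting, 120 − 48 = 72.

72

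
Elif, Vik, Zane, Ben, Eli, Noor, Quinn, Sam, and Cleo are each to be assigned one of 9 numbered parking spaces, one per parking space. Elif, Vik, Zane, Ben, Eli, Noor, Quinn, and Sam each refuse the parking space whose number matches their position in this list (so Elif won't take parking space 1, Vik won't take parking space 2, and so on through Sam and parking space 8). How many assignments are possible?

Let Aᵢ (for 1 ≤ i ≤ 8) be the placements that put person i in their forbidden parking space. Any j of these fix j positions, leaving (9−j)! ways to fill the rest, and there are C(8,j) ways to pick which j.
By inclusion–exclusion, the number of valid placements is Σ_{j=0}^{8} (−1)^j C(8,j)·(9−j)!.
Computing: 362880 − 322560 + 141120 − 40320 + 8400 − 1344 + 168 − 16 + 1 = 148329.

148329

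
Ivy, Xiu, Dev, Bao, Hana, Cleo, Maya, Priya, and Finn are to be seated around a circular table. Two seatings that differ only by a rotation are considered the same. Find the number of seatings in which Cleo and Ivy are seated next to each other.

10080

Treat {Cleo, Ivy} as one unit (2 internal orders) and seat the resulting 8 units around the table: (7)! circular arrangements.
So 2 × (7)! = 2 × 5040 = 10080.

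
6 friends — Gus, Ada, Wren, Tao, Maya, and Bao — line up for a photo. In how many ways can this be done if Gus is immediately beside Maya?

240

Treat {Gus, Maya} as a single unit. There are 5 units to order, and the pair itself can be ordered 2 ways.
That gives 2 × 5! = 2 × 120 = 240.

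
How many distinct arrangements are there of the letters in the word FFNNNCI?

420

The 7 letters of FFNNNCI have repeats: F appearing twice and N appearing 3 times.
The number of distinct arrangements is 7!/(3!·2!) = 5040/12 = 420.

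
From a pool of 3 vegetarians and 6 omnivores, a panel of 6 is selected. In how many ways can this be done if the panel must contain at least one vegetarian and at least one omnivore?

83

Unrestricted: C(9,6) = 84 ways to pick any 6 of the 9.
Subtract selections that omit an entire group: no vegetarians → C(6,6) = 1; no omnivores → C(3,6) = 0.
Both groups omitted at once is impossible, so 84 − 1 = 83.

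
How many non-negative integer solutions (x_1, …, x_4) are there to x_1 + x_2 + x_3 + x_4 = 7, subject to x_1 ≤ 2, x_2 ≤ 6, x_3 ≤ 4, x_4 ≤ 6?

73

Without the upper bounds there are C(10,3) = 120 ways to split 7 among 4 variables.
Subtract solutions that violate a single cap (substitute x_i' = x_i − (cap_i+1)): x_1 ≥ 3 gives C(7,3) = 35; x_2 ≥ 7 gives C(3,3) = 1; x_3 ≥ 5 gives C(5,3) = 10; x_4 ≥ 7 gives C(3,3) = 1. Together 47.
No two caps can be exceeded simultaneously, so the pair terms are all 0.
By inclusion–exclusion the count is 120 − 47 + 0 = 73.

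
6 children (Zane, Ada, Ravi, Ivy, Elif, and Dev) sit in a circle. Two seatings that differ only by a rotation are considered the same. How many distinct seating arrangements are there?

Seat Zane anywhere (absorbing the rotational symmetry), then permute the other 5: (5)! = 120.

120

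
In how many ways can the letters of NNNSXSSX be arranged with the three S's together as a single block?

60

Treat the 3 copies of S as a single block. The multiset to arrange is then {SSS, N, N, N, X, X}, 6 items in all.
That gives (6)!/(3!·2!) = 60 arrangements.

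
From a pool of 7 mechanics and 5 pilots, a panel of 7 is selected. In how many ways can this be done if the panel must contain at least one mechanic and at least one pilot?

791

With no constraint there are C(12,7) = 792 possible selections.
Subtract selections that omit an entire group: no mechanics → C(5,7) = 0; no pilots → C(7,7) = 1.
Both groups omitted at once is impossible, so 792 − 1 = 791.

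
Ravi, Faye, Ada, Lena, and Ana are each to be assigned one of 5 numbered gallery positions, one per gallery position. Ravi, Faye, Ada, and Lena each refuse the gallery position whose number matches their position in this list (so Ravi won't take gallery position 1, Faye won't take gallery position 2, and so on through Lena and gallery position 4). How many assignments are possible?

Let Aᵢ (for 1 ≤ i ≤ 4) be the placements that put person i in their forbidden gallery position. Any j of these fix j positions, leaving (5−j)! ways to fill the rest, and there are C(4,j) ways to pick which j.
By inclusion–exclusion, the number of valid placements is Σ_{j=0}^{4} (−1)^j C(4,j)·(5−j)!.
Computing: 120 − 96 + 36 − 8 + 1 = 53.

53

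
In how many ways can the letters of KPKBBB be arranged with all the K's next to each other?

20

Treat the 2 copies of K as a single block. The multiset to arrange is then {KK, B, B, B, P}, 5 items in all.
That gives (5)!/(3!) = 20 arrangements.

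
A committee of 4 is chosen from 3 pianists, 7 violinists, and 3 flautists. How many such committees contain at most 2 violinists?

Split by how many violinists are chosen (0 through 2).
Sum: C(7,0)·C(6,4) + C(7,1)·C(6,3) + C(7,2)·C(6,2) = 15 + 140 + 315 = 470.

470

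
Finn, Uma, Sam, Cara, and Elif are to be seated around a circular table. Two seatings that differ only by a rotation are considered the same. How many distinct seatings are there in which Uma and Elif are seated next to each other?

12

Treat {Uma, Elif} as one unit (2 internal orders) and seat the resulting 4 units around the table: (3)! circular arrangements.
So 2 × (3)! = 2 × 6 = 12.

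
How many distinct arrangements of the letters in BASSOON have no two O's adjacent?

Total arrangements of BASSOON: 7!/(2!·2!) = 1260.
Arrangements with the O's together: treat OO as one letter, giving (6)!/(2!) = 360.
Hence 1260 − 360 = 900.

900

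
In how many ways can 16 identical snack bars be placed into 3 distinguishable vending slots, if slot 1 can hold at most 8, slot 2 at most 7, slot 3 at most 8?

By stars and bars, unrestricted non-negative solutions to x_1+…+x_3 = 16 number C(16+2,2) = 153.
Subtract solutions that violate a single cap (substitute x_i' = x_i − (cap_i+1)): x_1 ≥ 9 gives C(9,2) = 36; x_2 ≥ 8 gives C(10,2) = 45; x_3 ≥ 9 gives C(9,2) = 36. Together 117.
No two caps can be exceeded simultaneously, so the pair terms are all 0.
By inclusion–exclusion the count is 153 − 117 + 0 = 36.

36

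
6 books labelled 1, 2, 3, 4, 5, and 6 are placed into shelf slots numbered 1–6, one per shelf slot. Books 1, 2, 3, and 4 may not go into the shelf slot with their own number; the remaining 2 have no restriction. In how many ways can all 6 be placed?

362

Let Aᵢ (for 1 ≤ i ≤ 4) be the placements that put book i in its forbidden shelf slot. Any j of these fix j positions, leaving (6−j)! ways to fill the rest, and there are C(4,j) ways to pick which j.
By inclusion–exclusion, the number of valid placements is Σ_{j=0}^{4} (−1)^j C(4,j)·(6−j)!.
Computing: 720 − 480 + 144 − 24 + 2 = 362.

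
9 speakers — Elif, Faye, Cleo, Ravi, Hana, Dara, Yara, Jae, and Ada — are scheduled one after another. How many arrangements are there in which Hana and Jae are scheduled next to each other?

80640

Treat {Hana, Jae} as a single unit. There are 8 units to order, and the pair itself can be ordered 2 ways.
So the count is 2·(8)! = 80640.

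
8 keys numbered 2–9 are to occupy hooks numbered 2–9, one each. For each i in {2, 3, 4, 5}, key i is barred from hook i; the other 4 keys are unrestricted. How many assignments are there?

24024

Let Aᵢ (for 2 ≤ i ≤ 5) be the placements that put key i in its forbidden hook. Any j of these fix j positions, leaving (8−j)! ways to fill the rest, and there are C(4,j) ways to pick which j.
By inclusion–exclusion, the number of valid placements is Σ_{j=0}^{4} (−1)^j C(4,j)·(8−j)!.
Computing: 40320 − 20160 + 4320 − 480 + 24 = 24024.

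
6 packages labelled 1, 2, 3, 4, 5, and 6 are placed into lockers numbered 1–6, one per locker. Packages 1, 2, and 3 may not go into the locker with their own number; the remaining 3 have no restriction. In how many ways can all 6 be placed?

Let Aᵢ (for i ∈ {1, 2, 3}) be the placements that put package i in its forbidden locker. Any j of these fix j positions, leaving (6−j)! ways to fill the rest, and there are C(3,j) ways to pick which j.
By inclusion–exclusion, the number of valid placements is Σ_{j=0}^{3} (−1)^j C(3,j)·(6−j)!.
Computing: 720 − 360 + 72 − 6 = 426.

426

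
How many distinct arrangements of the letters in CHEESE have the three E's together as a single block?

Treat the 3 copies of E as a single block. The multiset to arrange is then {EEE, C, H, S}, 4 items in all.
All 4 items are distinct, so there are (4)! = 24 arrangements.

24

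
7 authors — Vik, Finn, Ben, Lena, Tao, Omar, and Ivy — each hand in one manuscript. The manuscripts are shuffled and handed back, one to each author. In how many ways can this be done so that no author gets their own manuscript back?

1854

This is the derangement count D_7: permutations of 7 items with no fixed point.
By inclusion–exclusion this is Σ_{j=0}^{7} (−1)^j C(7,j)·(7−j)!.
Computing: 5040 − 5040 + 2520 − 840 + 210 − 42 + 7 − 1 = 1854.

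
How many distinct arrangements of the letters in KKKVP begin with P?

4

With the first slot taken by P, it remains to arrange the other 4 letters (KKKV).
Those 4 letters have K appearing 3 times, giving (4)!/(3!) = 4.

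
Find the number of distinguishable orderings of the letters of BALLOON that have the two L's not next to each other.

There are 7!/(2!·2!) = 1260 arrangements of BALLOON in total.
Arrangements with the L's together: treat LL as one letter, giving (6)!/(2!) = 360.
Hence 1260 − 360 = 900.

900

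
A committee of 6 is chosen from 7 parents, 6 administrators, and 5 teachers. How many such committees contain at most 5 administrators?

18563

Split by how many administrators are chosen (0 through 5).
Sum: C(6,0)·C(12,6) + C(6,1)·C(12,5) + C(6,2)·C(12,4) + C(6,3)·C(12,3) + C(6,4)·C(12,2) + C(6,5)·C(12,1) = 924 + 4752 + 7425 + 4400 + 990 + 72 = 18563.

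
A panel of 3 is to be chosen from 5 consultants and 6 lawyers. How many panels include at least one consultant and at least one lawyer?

135

Total 3-person selections from all 11: C(11,3) = 165.
Selections missing a whole group: no consultants → C(6,3) = 20; no lawyers → C(5,3) = 10.
Both groups omitted at once is impossible, so 165 − 30 = 135.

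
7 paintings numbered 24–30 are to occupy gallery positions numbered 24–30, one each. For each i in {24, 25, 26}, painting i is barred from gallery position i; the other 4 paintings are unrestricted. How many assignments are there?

3216

Let Aᵢ (for i ∈ {24, 25, 26}) be the placements that put painting i in its forbidden gallery position. Any j of these fix j positions, leaving (7−j)! ways to fill the rest, and there are C(3,j) ways to pick which j.
By inclusion–exclusion, the number of valid placements is Σ_{j=0}^{3} (−1)^j C(3,j)·(7−j)!.
Computing: 5040 − 2160 + 360 − 24 = 3216.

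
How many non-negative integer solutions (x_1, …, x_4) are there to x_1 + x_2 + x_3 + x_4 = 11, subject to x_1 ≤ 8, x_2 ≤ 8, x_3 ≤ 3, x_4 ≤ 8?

By stars and bars, unrestricted non-negative solutions to x_1+…+x_4 = 11 number C(11+3,3) = 364.
Subtract solutions that violate a single cap (substitute x_i' = x_i − (cap_i+1)): x_1 ≥ 9 gives C(5,3) = 10; x_2 ≥ 9 gives C(5,3) = 10; x_3 ≥ 4 gives C(10,3) = 120; x_4 ≥ 9 gives C(5,3) = 10. Together 150.
No two caps can be exceeded simultaneously, so the pair terms are all 0.
By inclusion–exclusion the count is 364 − 150 + 0 = 214.

214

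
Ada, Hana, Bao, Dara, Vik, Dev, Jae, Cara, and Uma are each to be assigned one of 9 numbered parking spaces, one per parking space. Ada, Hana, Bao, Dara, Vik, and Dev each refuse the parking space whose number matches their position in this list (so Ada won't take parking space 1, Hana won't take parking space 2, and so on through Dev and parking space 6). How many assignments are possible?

Let Aᵢ (for 1 ≤ i ≤ 6) be the placements that put person i in their forbidden parking space. Any j of these fix j positions, leaving (9−j)! ways to fill the rest, and there are C(6,j) ways to pick which j.
By inclusion–exclusion, the number of valid placements is Σ_{j=0}^{6} (−1)^j C(6,j)·(9−j)!.
Computing: 362880 − 241920 + 75600 − 14400 + 1800 − 144 + 6 = 183822.

183822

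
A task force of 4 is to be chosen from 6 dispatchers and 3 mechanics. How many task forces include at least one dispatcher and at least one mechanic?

Total 4-person selections from all 9: C(9,4) = 126.
Selections missing a whole group: no dispatchers → C(3,4) = 0; no mechanics → C(6,4) = 15.
Both groups omitted at once is impossible, so 126 − 15 = 111.

111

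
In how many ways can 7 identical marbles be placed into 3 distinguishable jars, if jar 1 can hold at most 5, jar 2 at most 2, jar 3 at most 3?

By stars and bars, unrestricted non-negative solutions to x_1+…+x_3 = 7 number C(7+2,2) = 36.
Subtract solutions that violate a single cap (substitute x_i' = x_i − (cap_i+1)): x_1 ≥ 6 gives C(3,2) = 3; x_2 ≥ 3 gives C(6,2) = 15; x_3 ≥ 4 gives C(5,2) = 10. Together 28.
Add back pairs where two caps are both exceeded: 0 + 0 + 1 = 1.
By inclusion–exclusion the count is 36 − 28 + 1 = 9.

9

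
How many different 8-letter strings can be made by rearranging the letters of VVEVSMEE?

Letter multiplicities in VVEVSMEE: E×3, M×1, S×1, V×3.
The number of distinct arrangements is 8!/(3!·3!) = 40320/36 = 1120.

1120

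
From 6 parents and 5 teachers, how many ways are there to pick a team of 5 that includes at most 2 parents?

181

Split by how many parents are chosen (0 through 2).
Sum: C(6,0)·C(5,5) + C(6,1)·C(5,4) + C(6,2)·C(5,3) = 1 + 30 + 150 = 181.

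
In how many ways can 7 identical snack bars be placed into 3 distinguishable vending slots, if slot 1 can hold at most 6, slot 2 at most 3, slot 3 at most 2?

11

Without the upper bounds there are C(9,2) = 36 ways to split 7 among 3 vending slots.
Subtract solutions that violate a single cap (substitute x_i' = x_i − (cap_i+1)): x_1 ≥ 7 gives C(2,2) = 1; x_2 ≥ 4 gives C(5,2) = 10; x_3 ≥ 3 gives C(6,2) = 15. Together 26.
Add back pairs where two caps are both exceeded: 0 + 0 + 1 = 1.
By inclusion–exclusion the count is 36 − 26 + 1 = 11.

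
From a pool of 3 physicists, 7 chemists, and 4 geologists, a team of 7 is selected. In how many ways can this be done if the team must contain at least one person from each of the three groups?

2982

With no constraint there are C(14,7) = 3432 possible selections.
Subtract selections that omit an entire group: no physicists → C(11,7) = 330; no chemists → C(7,7) = 1; no geologists → C(10,7) = 120.
Add back selections omitting two groups (i.e. drawn from a single group): C(3,7) + C(7,7) + C(4,7) = 1.
By inclusion–exclusion: 3432 − 451 + 1 = 2982.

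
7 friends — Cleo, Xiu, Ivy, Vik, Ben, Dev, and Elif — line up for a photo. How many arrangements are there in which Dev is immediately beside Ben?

Place the 5 others and the Dev-Ben pair as 6 objects in a line; the pair has 2 internal arrangements.
So the count is 2·(6)! = 1440.

1440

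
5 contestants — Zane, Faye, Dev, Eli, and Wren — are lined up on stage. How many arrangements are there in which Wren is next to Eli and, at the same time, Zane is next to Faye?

Treat {Wren,Eli} as one block (2 orders) and {Zane,Faye} as another (2 orders).
That leaves 3 units to arrange: 2 × 2 × 3! = 4 × 6 = 24.

24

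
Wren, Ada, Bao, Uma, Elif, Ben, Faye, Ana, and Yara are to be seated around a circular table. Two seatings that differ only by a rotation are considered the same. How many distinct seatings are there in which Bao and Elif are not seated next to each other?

30240

Without the restriction there are (8)! = 40320 seatings.
Those with Bao next to Elif: fuse the pair into one unit and seat 8 units around a circle — 2·(7)! = 10080.
Subtracting, 40320 − 10080 = 30240.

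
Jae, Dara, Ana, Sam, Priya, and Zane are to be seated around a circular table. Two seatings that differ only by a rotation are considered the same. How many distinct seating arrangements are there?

120

Seat Jae anywhere (absorbing the rotational symmetry), then permute the other 5: (5)! = 120.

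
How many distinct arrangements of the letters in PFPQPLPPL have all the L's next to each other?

Treat the 2 copies of L as a single block. The multiset to arrange is then {LL, F, P, P, P, P, P, Q}, 8 items in all.
That gives (8)!/(5!) = 336 arrangements.

336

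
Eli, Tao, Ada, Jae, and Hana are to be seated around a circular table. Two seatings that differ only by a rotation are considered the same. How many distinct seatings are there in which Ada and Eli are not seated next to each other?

12

All circular seatings of 5 people number (4)! = 24.
Those with Ada next to Eli: fuse the pair into one unit and seat 4 units around a circle — 2·(3)! = 12.
Subtracting, 24 − 12 = 12.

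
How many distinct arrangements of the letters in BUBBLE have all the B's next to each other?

24

Treat the 3 copies of B as a single block. The multiset to arrange is then {BBB, E, L, U}, 4 items in all.
All 4 items are distinct, so there are (4)! = 24 arrangements.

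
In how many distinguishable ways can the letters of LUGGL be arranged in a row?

30

Letter multiplicities in LUGGL: G×2, L×2, U×1.
The number of distinct arrangements is 5!/(2!·2!) = 120/4 = 30.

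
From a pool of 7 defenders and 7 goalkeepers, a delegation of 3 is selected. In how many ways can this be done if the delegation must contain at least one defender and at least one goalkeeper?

With no constraint there are C(14,3) = 364 possible selections.
Selections missing a whole group: no defenders → C(7,3) = 35; no goalkeepers → C(7,3) = 35.
Both groups omitted at once is impossible, so 364 − 70 = 294.

294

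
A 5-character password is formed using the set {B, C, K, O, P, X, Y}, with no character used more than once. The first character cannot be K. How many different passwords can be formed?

The first character has 7−1 = 6 choices (anything except K).
The remaining 4 characters are filled from the other 6 symbols without repetition: 6 × 5 × 4 × 3 = 360.
Total: 6 × 360 = 2160.

2160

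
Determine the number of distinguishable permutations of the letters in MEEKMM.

The 6 letters of MEEKMM have repeats: E appearing twice and M appearing 3 times.
So there are 6! / (3!·2!) = 60 distinguishable arrangements.

60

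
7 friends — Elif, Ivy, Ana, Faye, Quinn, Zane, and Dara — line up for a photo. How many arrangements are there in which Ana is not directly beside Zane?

There are 7! = 5040 arrangements in all. If Ana and Zane are adjacent, merging them into one block gives 2·(6)! = 1440 arrangements.
So 5040 − 1440 = 3600 arrangements keep them apart.

3600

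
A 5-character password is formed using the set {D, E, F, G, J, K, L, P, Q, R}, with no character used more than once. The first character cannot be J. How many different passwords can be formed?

The first character has 10−1 = 9 choices (anything except J).
The remaining 4 characters are filled from the other 9 symbols without repetition: 9 × 8 × 7 × 6 = 3024.
Total: 9 × 3024 = 27216.

27216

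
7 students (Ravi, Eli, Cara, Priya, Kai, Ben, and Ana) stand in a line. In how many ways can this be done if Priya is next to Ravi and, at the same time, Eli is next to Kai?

480

Treat {Priya,Ravi} as one block (2 orders) and {Eli,Kai} as another (2 orders).
That leaves 5 units to arrange: 2 × 2 × 5! = 4 × 120 = 480.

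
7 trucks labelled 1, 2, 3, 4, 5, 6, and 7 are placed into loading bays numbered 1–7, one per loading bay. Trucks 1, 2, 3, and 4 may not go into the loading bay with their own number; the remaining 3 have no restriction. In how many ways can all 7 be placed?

2790

Let Aᵢ (for 1 ≤ i ≤ 4) be the placements that put truck i in its forbidden loading bay. Any j of these fix j positions, leaving (7−j)! ways to fill the rest, and there are C(4,j) ways to pick which j.
By inclusion–exclusion, the number of valid placements is Σ_{j=0}^{4} (−1)^j C(4,j)·(7−j)!.
Computing: 5040 − 2880 + 720 − 96 + 6 = 2790.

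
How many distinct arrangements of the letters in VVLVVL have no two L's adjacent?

10

There are 6!/(4!·2!) = 15 arrangements of VVLVVL in total.
If the two L's are adjacent, glue them into one block, leaving 5 items to arrange: (5)!/(4!) = 5 ways.
Subtracting, 15 − 5 = 10 arrangements keep the L's apart.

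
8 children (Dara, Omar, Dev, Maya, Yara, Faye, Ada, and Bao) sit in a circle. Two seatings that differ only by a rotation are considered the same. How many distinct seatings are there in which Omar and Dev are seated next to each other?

Treat {Omar, Dev} as one unit (2 internal orders) and seat the resulting 7 units around the table: (6)! circular arrangements.
So 2 × (6)! = 2 × 720 = 1440.

1440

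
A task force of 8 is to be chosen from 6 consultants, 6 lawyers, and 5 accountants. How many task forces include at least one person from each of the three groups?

23485

With no constraint there are C(17,8) = 24310 possible selections.
Selections missing a whole group: no consultants → C(11,8) = 165; no lawyers → C(11,8) = 165; no accountants → C(12,8) = 495.
Add back selections omitting two groups (i.e. drawn from a single group): C(6,8) + C(6,8) + C(5,8) = 0.
By inclusion–exclusion: 24310 − 825 + 0 = 23485.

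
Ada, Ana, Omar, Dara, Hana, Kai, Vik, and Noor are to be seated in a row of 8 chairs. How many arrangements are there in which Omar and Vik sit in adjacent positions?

10080

Glue Omar and Vik into one block (2 internal orders), leaving 7 units to arrange in a row.
That gives 2 × 7! = 2 × 5040 = 10080.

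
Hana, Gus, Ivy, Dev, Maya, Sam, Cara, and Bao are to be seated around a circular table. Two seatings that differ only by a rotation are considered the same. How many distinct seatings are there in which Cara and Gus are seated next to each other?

1440

Treat {Cara, Gus} as one unit (2 internal orders) and seat the resulting 7 units around the table: (6)! circular arrangements.
So 2 × (6)! = 2 × 720 = 1440.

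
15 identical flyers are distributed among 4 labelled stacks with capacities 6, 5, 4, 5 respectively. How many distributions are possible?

Ignoring the caps, the number of non-negative solutions to x_1+…+x_4 = 15 is C(18,3) = 816.
Subtract solutions that violate a single cap (substitute x_i' = x_i − (cap_i+1)): x_1 ≥ 7 gives C(11,3) = 165; x_2 ≥ 6 gives C(12,3) = 220; x_3 ≥ 5 gives C(13,3) = 286; x_4 ≥ 6 gives C(12,3) = 220. Together 891.
Add back pairs where two caps are both exceeded: 10 + 20 + 10 + 35 + 20 + 35 = 130.
By inclusion–exclusion the count is 816 − 891 + 130 = 55.

55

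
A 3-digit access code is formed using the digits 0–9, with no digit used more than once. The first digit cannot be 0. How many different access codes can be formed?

The first digit has 10−1 = 9 choices (anything except 0).
The remaining 2 digits are filled from the other 9 symbols without repetition: 9 × 8 = 72.
Total: 9 × 72 = 648.

648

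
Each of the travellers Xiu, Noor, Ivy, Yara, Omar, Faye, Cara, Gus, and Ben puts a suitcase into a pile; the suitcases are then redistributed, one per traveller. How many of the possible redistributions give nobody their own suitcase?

Count assignments avoiding every fixed point. For any j of the 9 travellers fixed to their own suitcase, the other 9−j can be arranged in (9−j)! ways.
By inclusion–exclusion this is Σ_{j=0}^{9} (−1)^j C(9,j)·(9−j)!.
Computing: 362880 − 362880 + 181440 − 60480 + 15120 − 3024 + 504 − 72 + 9 − 1 = 133496.

133496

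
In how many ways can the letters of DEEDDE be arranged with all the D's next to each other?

4

Treat the 3 copies of D as a single block. The multiset to arrange is then {DDD, E, E, E}, 4 items in all.
That gives (4)!/(3!) = 4 arrangements.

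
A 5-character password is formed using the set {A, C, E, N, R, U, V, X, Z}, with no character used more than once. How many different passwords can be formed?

15120

This is a permutation of 5 out of 9: P(9,5) = 9!/4!.
That product is 9 × 8 × 7 × 6 × 5 = 15120.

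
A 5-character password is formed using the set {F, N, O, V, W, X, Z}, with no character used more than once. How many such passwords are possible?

This is a permutation of 5 out of 7: P(7,5) = 7!/2!.
7 × 6 × 5 × 4 × 3 = 2520.

2520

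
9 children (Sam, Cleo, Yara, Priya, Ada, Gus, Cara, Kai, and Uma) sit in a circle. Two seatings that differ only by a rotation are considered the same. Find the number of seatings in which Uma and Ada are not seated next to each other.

All circular seatings of 9 people number (8)! = 40320.
Seatings with Uma beside Ada: treat them as a block with 2 internal orders, giving 2 × (7)! = 10080.
Subtracting, 40320 − 10080 = 30240.

30240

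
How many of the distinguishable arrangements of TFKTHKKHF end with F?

With the last slot taken by F, it remains to arrange the other 8 letters (TKTHKKHF).
Those 8 letters have H appearing twice, K appearing 3 times, and T appearing twice, giving (8)!/(3!·2!·2!) = 1680.

1680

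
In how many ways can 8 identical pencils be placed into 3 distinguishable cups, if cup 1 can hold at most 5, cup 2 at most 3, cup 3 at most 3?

Without the upper bounds there are C(10,2) = 45 ways to split 8 among 3 cups.
Subtract solutions that violate a single cap (substitute x_i' = x_i − (cap_i+1)): x_1 ≥ 6 gives C(4,2) = 6; x_2 ≥ 4 gives C(6,2) = 15; x_3 ≥ 4 gives C(6,2) = 15. Together 36.
Add back pairs where two caps are both exceeded: 0 + 0 + 1 = 1.
By inclusion–exclusion the count is 45 − 36 + 1 = 10.

10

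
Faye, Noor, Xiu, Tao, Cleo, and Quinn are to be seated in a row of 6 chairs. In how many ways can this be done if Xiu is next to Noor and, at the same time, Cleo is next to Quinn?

96

Treat {Xiu,Noor} as one block (2 orders) and {Cleo,Quinn} as another (2 orders).
That leaves 4 units to arrange: 2 × 2 × 4! = 4 × 24 = 96.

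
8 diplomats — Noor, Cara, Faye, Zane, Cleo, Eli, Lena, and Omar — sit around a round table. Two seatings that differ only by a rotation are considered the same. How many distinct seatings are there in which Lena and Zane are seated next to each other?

1440

Treat {Lena, Zane} as one unit (2 internal orders) and seat the resulting 7 units around the table: (6)! circular arrangements.
So 2 × (6)! = 2 × 720 = 1440.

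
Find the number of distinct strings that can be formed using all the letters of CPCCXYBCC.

The 9 letters of CPCCXYBCC have repeats: C appearing 5 times.
The number of distinct arrangements is 9!/(5!) = 362880/120 = 3024.

3024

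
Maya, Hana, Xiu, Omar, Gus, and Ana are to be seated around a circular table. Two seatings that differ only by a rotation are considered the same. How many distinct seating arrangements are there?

120

Seat Maya anywhere (absorbing the rotational symmetry), then permute the other 5: (5)! = 120.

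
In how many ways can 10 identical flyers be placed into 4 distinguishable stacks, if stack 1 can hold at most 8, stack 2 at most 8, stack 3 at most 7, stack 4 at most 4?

By stars and bars, unrestricted non-negative solutions to x_1+…+x_4 = 10 number C(10+3,3) = 286.
Subtract solutions that violate a single cap (substitute x_i' = x_i − (cap_i+1)): x_1 ≥ 9 gives C(4,3) = 4; x_2 ≥ 9 gives C(4,3) = 4; x_3 ≥ 8 gives C(5,3) = 10; x_4 ≥ 5 gives C(8,3) = 56. Together 74.
No two caps can be exceeded simultaneously, so the pair terms are all 0.
By inclusion–exclusion the count is 286 − 74 + 0 = 212.

212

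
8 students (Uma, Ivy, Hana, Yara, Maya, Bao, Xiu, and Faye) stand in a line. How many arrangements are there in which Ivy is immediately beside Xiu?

Glue Ivy and Xiu into one block (2 internal orders), leaving 7 units to arrange in a row.
So the count is 2·(7)! = 10080.

10080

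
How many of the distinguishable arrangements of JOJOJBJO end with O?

105

With the last slot taken by O, it remains to arrange the other 7 letters (JJOJBJO).
Those 7 letters have J appearing 4 times and O appearing twice, giving (7)!/(4!·2!) = 105.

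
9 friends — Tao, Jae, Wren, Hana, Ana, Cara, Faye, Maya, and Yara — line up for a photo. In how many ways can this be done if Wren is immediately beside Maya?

Place the 7 others and the Wren-Maya pair as 8 objects in a line; the pair has 2 internal arrangements.
So the count is 2·(8)! = 80640.

80640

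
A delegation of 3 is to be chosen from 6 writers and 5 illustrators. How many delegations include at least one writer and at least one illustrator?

135

Unrestricted: C(11,3) = 165 ways to pick any 3 of the 11.
Selections missing a whole group: no writers → C(5,3) = 10; no illustrators → C(6,3) = 20.
Both groups omitted at once is impossible, so 165 − 30 = 135.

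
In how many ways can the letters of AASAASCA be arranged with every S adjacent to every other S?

42

Treat the 2 copies of S as a single block. The multiset to arrange is then {SS, A, A, A, A, A, C}, 7 items in all.
That gives (7)!/(5!) = 42 arrangements.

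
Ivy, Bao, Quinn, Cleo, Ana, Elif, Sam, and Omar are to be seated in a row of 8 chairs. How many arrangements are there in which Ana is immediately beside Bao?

Glue Ana and Bao into one block (2 internal orders), leaving 7 units to arrange in a row.
That gives 2 × 7! = 2 × 5040 = 10080.

10080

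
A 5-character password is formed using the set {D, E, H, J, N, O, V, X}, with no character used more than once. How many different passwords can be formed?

With no repetition, fill the 5 characters in order: 8 choices, then 7, down to 4.
That product is 8 × 7 × 6 × 5 × 4 = 6720.

6720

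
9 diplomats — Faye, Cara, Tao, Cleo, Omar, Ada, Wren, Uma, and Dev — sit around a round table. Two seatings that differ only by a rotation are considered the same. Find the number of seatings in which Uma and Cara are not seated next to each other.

All circular seatings of 9 people number (8)! = 40320.
Those with Uma next to Cara: fuse the pair into one unit and seat 8 units around a circle — 2·(7)! = 10080.
Subtracting, 40320 − 10080 = 30240.

30240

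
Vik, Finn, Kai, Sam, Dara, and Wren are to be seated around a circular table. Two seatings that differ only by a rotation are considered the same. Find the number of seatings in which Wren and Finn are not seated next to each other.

72

Without the restriction there are (5)! = 120 seatings.
Those with Wren next to Finn: fuse the pair into one unit and seat 5 units around a circle — 2·(4)! = 48.
Subtracting, 120 − 48 = 72.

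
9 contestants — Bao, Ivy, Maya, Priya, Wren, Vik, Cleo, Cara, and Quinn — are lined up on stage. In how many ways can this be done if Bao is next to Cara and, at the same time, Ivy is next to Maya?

Treat {Bao,Cara} as one block (2 orders) and {Ivy,Maya} as another (2 orders).
That leaves 7 units to arrange: 2 × 2 × 7! = 4 × 5040 = 20160.

20160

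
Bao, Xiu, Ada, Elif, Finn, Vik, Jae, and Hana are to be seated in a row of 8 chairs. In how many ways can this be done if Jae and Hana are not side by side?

30240

There are 8! = 40320 arrangements in all. If Jae and Hana are adjacent, merging them into one block gives 2·(7)! = 10080 arrangements.
Complementary counting: 40320 − 10080 = 30240.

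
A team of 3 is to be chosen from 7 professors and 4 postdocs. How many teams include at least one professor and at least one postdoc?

Total 3-person selections from all 11: C(11,3) = 165.
Selections missing a whole group: no professors → C(4,3) = 4; no postdocs → C(7,3) = 35.
Both groups omitted at once is impossible, so 165 − 39 = 126.

126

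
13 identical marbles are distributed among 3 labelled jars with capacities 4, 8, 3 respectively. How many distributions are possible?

By stars and bars, unrestricted non-negative solutions to x_1+…+x_3 = 13 number C(13+2,2) = 105.
Subtract solutions that violate a single cap (substitute x_i' = x_i − (cap_i+1)): x_1 ≥ 5 gives C(10,2) = 45; x_2 ≥ 9 gives C(6,2) = 15; x_3 ≥ 4 gives C(11,2) = 55. Together 115.
Add back pairs where two caps are both exceeded: 0 + 15 + 1 = 16.
By inclusion–exclusion the count is 105 − 115 + 16 = 6.

6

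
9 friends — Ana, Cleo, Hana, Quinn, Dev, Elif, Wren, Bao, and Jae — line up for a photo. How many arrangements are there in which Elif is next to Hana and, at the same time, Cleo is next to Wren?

Treat {Elif,Hana} as one block (2 orders) and {Cleo,Wren} as another (2 orders).
That leaves 7 units to arrange: 2 × 2 × 7! = 4 × 5040 = 20160.

20160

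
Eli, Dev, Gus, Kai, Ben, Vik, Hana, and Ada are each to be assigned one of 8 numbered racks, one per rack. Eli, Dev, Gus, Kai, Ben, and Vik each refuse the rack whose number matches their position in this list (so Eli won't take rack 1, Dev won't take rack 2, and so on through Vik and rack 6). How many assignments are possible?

Let Aᵢ (for 1 ≤ i ≤ 6) be the placements that put person i in their forbidden rack. Any j of these fix j positions, leaving (8−j)! ways to fill the rest, and there are C(6,j) ways to pick which j.
By inclusion–exclusion, the number of valid placements is Σ_{j=0}^{6} (−1)^j C(6,j)·(8−j)!.
Computing: 40320 − 30240 + 10800 − 2400 + 360 − 36 + 2 = 18806.

18806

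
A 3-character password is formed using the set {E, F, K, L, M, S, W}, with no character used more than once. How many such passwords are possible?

210

Choose and order 3 of the 7 symbols: the first character has 7 options, the next 6, then 5.
7 × 6 × 5 = 210.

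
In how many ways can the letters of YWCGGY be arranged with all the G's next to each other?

60

Treat the 2 copies of G as a single block. The multiset to arrange is then {GG, C, W, Y, Y}, 5 items in all.
That gives (5)!/(2!) = 60 arrangements.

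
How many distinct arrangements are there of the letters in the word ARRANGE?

1260

The 7 letters of ARRANGE have repeats: A appearing twice and R appearing twice.
The number of distinct arrangements is 7!/(2!·2!) = 5040/4 = 1260.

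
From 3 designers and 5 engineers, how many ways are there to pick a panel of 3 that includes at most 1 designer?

40

Split by how many designers are chosen (0 through 1).
Sum: C(3,0)·C(5,3) + C(3,1)·C(5,2) = 10 + 30 = 40.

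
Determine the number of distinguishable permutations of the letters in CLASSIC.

The 7 letters of CLASSIC have repeats: C appearing twice and S appearing twice.
Dividing 7! = 5040 by 2!·2! = 4 for the repeated letters gives 1260.

1260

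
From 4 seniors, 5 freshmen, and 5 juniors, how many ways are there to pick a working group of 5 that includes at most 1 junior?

756

Split by how many juniors are chosen (0 through 1).
Sum: C(5,0)·C(9,5) + C(5,1)·C(9,4) = 126 + 630 = 756.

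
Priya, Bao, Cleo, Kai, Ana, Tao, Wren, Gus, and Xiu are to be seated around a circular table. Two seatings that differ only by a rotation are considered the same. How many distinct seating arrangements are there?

40320

Around a circle, 9 distinct people have 9!/9 = (8)! = 40320 rotationally distinct seatings.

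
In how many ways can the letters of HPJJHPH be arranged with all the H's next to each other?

Treat the 3 copies of H as a single block. The multiset to arrange is then {HHH, J, J, P, P}, 5 items in all.
That gives (5)!/(2!·2!) = 30 arrangements.

30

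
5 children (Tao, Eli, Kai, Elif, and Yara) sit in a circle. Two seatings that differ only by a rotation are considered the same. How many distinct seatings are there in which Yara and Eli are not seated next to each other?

12

All circular seatings of 5 people number (4)! = 24.
Those with Yara next to Eli: fuse the pair into one unit and seat 4 units around a circle — 2·(3)! = 12.
Subtracting, 24 − 12 = 12.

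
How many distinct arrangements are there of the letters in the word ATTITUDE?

Letter multiplicities in ATTITUDE: A×1, D×1, E×1, I×1, T×3, U×1.
Dividing 8! = 40320 by 3! = 6 for the repeated letters gives 6720.

6720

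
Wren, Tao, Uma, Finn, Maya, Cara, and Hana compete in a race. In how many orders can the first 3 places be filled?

This is an ordered selection of 3 from 7: P(7,3).
That gives 7 × 6 × 5 = 210.

210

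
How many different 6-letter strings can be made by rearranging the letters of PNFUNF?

Letter multiplicities in PNFUNF: F×2, N×2, P×1, U×1.
So there are 6! / (2!·2!) = 180 distinguishable arrangements.

180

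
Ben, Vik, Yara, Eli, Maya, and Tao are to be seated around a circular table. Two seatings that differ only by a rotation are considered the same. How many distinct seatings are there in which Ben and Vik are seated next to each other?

48

Treat {Ben, Vik} as one unit (2 internal orders) and seat the resulting 5 units around the table: (4)! circular arrangements.
So 2 × (4)! = 2 × 24 = 48.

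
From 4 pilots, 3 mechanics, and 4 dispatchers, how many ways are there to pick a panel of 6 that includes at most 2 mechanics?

Split by how many mechanics are chosen (0 through 2).
Sum: C(3,0)·C(8,6) + C(3,1)·C(8,5) + C(3,2)·C(8,4) = 28 + 168 + 210 = 406.

406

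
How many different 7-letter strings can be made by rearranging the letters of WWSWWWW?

7

The 7 letters of WWSWWWW have repeats: W appearing 6 times.
So there are 7! / (6!) = 7 distinguishable arrangements.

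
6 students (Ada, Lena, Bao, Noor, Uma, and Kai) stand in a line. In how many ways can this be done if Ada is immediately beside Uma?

240

Place the 4 others and the Ada-Uma pair as 5 objects in a line; the pair has 2 internal arrangements.
That gives 2 × 5! = 2 × 120 = 240.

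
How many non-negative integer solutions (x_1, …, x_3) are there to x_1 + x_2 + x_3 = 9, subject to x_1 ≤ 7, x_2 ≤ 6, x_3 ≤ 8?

By stars and bars, unrestricted non-negative solutions to x_1+…+x_3 = 9 number C(9+2,2) = 55.
Subtract solutions that violate a single cap (substitute x_i' = x_i − (cap_i+1)): x_1 ≥ 8 gives C(3,2) = 3; x_2 ≥ 7 gives C(4,2) = 6; x_3 ≥ 9 gives C(2,2) = 1. Together 10.
No two caps can be exceeded simultaneously, so the pair terms are all 0.
By inclusion–exclusion the count is 55 − 10 + 0 = 45.

45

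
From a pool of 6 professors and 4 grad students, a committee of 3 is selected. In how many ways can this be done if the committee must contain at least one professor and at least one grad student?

96

Total 3-person selections from all 10: C(10,3) = 120.
Subtract selections that omit an entire group: no professors → C(4,3) = 4; no grad students → C(6,3) = 20.
Both groups omitted at once is impossible, so 120 − 24 = 96.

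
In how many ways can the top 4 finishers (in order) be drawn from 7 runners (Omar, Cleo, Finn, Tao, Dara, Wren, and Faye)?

840

There are 7 choices for 1st place, 6 for 2nd, and so on down to 4 for position 4.
That gives 7 × 6 × 5 × 4 = 840.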